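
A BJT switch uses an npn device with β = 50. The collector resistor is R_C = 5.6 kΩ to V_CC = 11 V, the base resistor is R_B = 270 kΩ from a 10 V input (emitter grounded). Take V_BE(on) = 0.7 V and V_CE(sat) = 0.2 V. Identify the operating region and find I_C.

Assume active. Base-emitter loop: I_B = (V_BB − V_BE)/R_B = (10 − 0.7)/270 = 0.0344 mA.
I_C = β·I_B = 50×0.0344 = 1.72 mA.
V_CE = V_CC − I_C·R_C = 11 − 1.72×5.6 = 1.36 V > V_CE(sat), so the active-region assumption holds.

active; I_C ≈ 1.7 mA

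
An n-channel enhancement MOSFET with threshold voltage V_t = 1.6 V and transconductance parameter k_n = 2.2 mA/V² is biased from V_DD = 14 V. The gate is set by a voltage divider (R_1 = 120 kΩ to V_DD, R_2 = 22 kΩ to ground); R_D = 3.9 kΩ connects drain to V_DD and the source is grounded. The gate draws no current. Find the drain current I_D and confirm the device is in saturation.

V_G = V_DD·R_2/(R_1+R_2) = 14×22/142 = 2.17 V. With the source grounded, V_GS = V_G = 2.17 V.
Assume saturation: I_D = (k_n/2)(V_GS − V_t)² = (2.2/2)×(2.17 − 1.6)² = 1.1×0.569² = 0.356 mA.
V_DS = V_DD − I_D·R_D = 14 − 0.356×3.9 = 12.6 V.
Saturation requires V_DS ≥ V_GS − V_t = 0.569 V; 12.6 ≥ 0.569 ✓.

I_D ≈ 0.36 mA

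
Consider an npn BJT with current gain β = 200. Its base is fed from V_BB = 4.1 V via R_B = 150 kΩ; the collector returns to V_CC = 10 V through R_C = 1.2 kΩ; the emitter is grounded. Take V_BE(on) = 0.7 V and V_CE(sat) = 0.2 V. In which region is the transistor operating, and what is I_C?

Assume active. Base-emitter loop: I_B = (V_BB − V_BE)/R_B = (4.1 − 0.7)/150 = 0.0227 mA.
I_C = β·I_B = 200×0.0227 = 4.53 mA.
V_CE = V_CC − I_C·R_C = 10 − 4.53×1.2 = 4.56 V > V_CE(sat), so the active-region assumption holds.

active; I_C ≈ 4.5 mA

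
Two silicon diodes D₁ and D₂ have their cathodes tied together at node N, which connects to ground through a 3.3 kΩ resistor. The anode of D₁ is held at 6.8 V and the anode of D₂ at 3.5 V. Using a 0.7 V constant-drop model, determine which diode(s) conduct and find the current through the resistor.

Assume both conduct. Then node N would need to be at both 6.8−0.7 = 6.1 V and 3.5−0.7 = 2.8 V, which is impossible.
Assume only D₁ conducts: V_N = 6.8 − 0.7 = 6.1 V, so I_R = 6.1/3.3 = 1.85 mA.
Check D₂: its anode-to-cathode voltage is 3.5 − 6.1 = -2.6 V < 0.7 V, so it is off. The assumption is consistent.

Only D₁ conducts; I_R ≈ 1.8 mA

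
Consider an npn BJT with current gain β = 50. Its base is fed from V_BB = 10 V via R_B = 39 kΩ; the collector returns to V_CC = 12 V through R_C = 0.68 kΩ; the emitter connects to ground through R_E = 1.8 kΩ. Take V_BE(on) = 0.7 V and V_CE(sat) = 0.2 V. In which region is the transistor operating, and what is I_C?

active; I_C ≈ 3.6 mA

Assume active. Base-emitter loop: I_B = (V_BB − V_BE)/(R_B + (β+1)R_E) = (10 − 0.7)/(39 + 51×1.8) = 0.0711 mA.
I_C = β·I_B = 50×0.0711 = 3.56 mA.
V_CE = V_CC − I_C·R_C − I_E·R_E = 12 − 3.56×0.68 − 3.63×1.8 = 3.06 V > V_CE(sat), so the active-region assumption holds.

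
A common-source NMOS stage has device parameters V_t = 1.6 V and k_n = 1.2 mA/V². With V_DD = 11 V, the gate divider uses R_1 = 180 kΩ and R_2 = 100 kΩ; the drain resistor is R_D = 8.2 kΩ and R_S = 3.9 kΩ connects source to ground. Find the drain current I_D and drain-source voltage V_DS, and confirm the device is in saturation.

V_G = V_DD·R_2/(R_1+R_2) = 11×100/280 = 3.93 V.
Assume saturation: I_D = (k_n/2)(V_GS − V_t)² with V_GS = V_G − I_D·R_S = 3.93 − 3.9·I_D.
Substituting gives 9.13·I_D² − 11.9·I_D + 3.25 = 0, with roots I_D = 0.39 or 0.913 mA.
The root I_D = 0.913 mA gives V_GS = 0.366 V ≤ V_t, so take I_D = 0.39 mA.
Then V_GS = 2.41 V and V_DS = V_DD − I_D(R_D+R_S) = 11 − 0.39×12.1 = 6.28 V.
Saturation requires V_DS ≥ V_GS − V_t = 0.807 V; 6.28 ≥ 0.807 ✓.

I_D ≈ 0.39 mA, V_DS ≈ 6.3 V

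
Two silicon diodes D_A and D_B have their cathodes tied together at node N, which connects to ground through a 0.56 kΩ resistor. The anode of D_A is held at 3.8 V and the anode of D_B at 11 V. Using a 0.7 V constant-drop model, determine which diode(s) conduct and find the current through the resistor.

Only D_B conducts; I_R ≈ 18 mA

Assume both conduct. Then node N would need to be at both 3.8−0.7 = 3.1 V and 11−0.7 = 10.3 V, which is impossible.
Assume only D_B conducts: V_N = 11 − 0.7 = 10.3 V, so I_R = 10.3/0.56 = 18.4 mA.
Check D_A: its anode-to-cathode voltage is 3.8 − 10.3 = -6.5 V < 0.7 V, so it is off. The assumption is consistent.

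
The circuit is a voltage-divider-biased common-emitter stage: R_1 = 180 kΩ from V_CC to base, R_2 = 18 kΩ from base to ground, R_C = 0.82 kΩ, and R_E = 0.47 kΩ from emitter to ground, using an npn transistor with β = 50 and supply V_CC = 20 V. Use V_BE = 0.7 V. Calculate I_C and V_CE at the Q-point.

Thevenize the base divider: V_Th = V_CC·R_2/(R_1+R_2) = 20×18/198 = 1.82 V, R_Th = R_1‖R_2 = 16.4 kΩ.
Base-emitter loop: V_Th = I_B·R_Th + V_BE + (β+1)I_B·R_E, so I_B = (1.82 − 0.7) / (16.4 + 51×0.47) = 0.0277 mA.
I_C = β·I_B = 50×0.0277 = 1.39 mA, and I_E = (β+1)I_B = 1.41 mA.
V_CE = V_CC − I_C·R_C − I_E·R_E = 20 − 1.39×0.82 − 1.41×0.47 = 18.2 V.
V_CE = 18.2 V > 0.2 V confirms active-region operation.

I_C ≈ 1.4 mA, V_CE ≈ 18 V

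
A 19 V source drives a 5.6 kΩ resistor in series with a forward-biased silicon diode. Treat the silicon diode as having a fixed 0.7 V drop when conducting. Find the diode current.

KVL around the loop: 19 = V_D + I·R = 0.7 + I × 5.6 kΩ.
So I = (19 − 0.7) / 5.6 kΩ = 18.3 / 5.6 = 3.27 mA.

I ≈ 3.3 mA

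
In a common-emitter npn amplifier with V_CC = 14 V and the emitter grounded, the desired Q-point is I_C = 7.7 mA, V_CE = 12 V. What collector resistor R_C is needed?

Collector loop: V_CC = I_C·R_C + V_CE.
R_C = (V_CC − V_CE)/I_C = (14 − 12)/7.7 = 0.26 kΩ.

R_C ≈ 0.26 kΩ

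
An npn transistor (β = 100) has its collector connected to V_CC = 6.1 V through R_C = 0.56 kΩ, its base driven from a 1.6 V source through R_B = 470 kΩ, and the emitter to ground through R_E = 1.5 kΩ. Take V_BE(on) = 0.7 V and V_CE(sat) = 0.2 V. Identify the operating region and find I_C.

Assume active. Base-emitter loop: I_B = (V_BB − V_BE)/(R_B + (β+1)R_E) = (1.6 − 0.7)/(470 + 101×1.5) = 0.00145 mA.
I_C = β·I_B = 100×0.00145 = 0.145 mA.
V_CE = V_CC − I_C·R_C − I_E·R_E = 6.1 − 0.145×0.56 − 0.146×1.5 = 5.8 V > V_CE(sat), so the active-region assumption holds.

active; I_C ≈ 0.14 mA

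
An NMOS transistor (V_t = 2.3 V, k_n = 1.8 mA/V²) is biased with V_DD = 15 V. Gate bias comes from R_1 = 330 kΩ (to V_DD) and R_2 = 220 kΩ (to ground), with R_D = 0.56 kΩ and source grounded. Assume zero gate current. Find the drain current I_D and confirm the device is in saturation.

I_D ≈ 12 mA

V_G = V_DD·R_2/(R_1+R_2) = 15×220/550 = 6 V. With the source grounded, V_GS = V_G = 6 V.
Assume saturation: I_D = (k_n/2)(V_GS − V_t)² = (1.8/2)×(6 − 2.3)² = 0.9×3.7² = 12.3 mA.
V_DS = V_DD − I_D·R_D = 15 − 12.3×0.56 = 8.1 V.
Saturation requires V_DS ≥ V_GS − V_t = 3.7 V; 8.1 ≥ 3.7 ✓.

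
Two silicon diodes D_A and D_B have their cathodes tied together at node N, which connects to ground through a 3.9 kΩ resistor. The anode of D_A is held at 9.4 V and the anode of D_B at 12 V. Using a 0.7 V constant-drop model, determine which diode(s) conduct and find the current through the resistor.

Only D_B conducts; I_R ≈ 2.9 mA

Assume both conduct. Then node N would need to be at both 9.4−0.7 = 8.7 V and 12−0.7 = 11.3 V, which is impossible.
Assume only D_B conducts: V_N = 12 − 0.7 = 11.3 V, so I_R = 11.3/3.9 = 2.9 mA.
Check D_A: its anode-to-cathode voltage is 9.4 − 11.3 = -1.9 V < 0.7 V, so it is off. The assumption is consistent.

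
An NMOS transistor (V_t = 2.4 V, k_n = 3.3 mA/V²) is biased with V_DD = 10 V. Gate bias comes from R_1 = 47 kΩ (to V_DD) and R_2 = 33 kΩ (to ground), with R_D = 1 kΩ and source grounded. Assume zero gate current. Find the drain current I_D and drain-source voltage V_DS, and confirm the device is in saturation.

V_G = V_DD·R_2/(R_1+R_2) = 10×33/80 = 4.12 V. With the source grounded, V_GS = V_G = 4.12 V.
Assume saturation: I_D = (k_n/2)(V_GS − V_t)² = (3.3/2)×(4.12 − 2.4)² = 1.65×1.73² = 4.91 mA.
V_DS = V_DD − I_D·R_D = 10 − 4.91×1 = 5.09 V.
Saturation requires V_DS ≥ V_GS − V_t = 1.73 V; 5.09 ≥ 1.73 ✓.

I_D ≈ 4.9 mA, V_DS ≈ 5.1 V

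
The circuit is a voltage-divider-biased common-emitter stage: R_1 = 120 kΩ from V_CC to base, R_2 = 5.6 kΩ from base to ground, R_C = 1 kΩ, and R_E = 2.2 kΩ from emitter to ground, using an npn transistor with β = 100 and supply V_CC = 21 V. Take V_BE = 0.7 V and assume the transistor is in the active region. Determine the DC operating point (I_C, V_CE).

I_C ≈ 0.1 mA, V_CE ≈ 21 V

Thevenize the base divider: V_Th = V_CC·R_2/(R_1+R_2) = 21×5.6/126 = 0.936 V, R_Th = R_1‖R_2 = 5.35 kΩ.
Base-emitter loop: V_Th = I_B·R_Th + V_BE + (β+1)I_B·R_E, so I_B = (0.936 − 0.7) / (5.35 + 101×2.2) = 0.00104 mA.
I_C = β·I_B = 100×0.00104 = 0.104 mA, and I_E = (β+1)I_B = 0.105 mA.
V_CE = V_CC − I_C·R_C − I_E·R_E = 21 − 0.104×1 − 0.105×2.2 = 20.7 V.
V_CE = 20.7 V > 0.2 V confirms active-region operation.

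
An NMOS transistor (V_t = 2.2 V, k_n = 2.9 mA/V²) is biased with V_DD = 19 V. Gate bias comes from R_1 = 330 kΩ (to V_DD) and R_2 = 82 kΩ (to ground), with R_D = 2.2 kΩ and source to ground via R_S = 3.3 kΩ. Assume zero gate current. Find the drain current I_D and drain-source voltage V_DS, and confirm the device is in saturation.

V_G = V_DD·R_2/(R_1+R_2) = 19×82/412 = 3.78 V.
Assume saturation: I_D = (k_n/2)(V_GS − V_t)² with V_GS = V_G − I_D·R_S = 3.78 − 3.3·I_D.
Substituting gives 15.8·I_D² − 16.1·I_D + 3.63 = 0, with roots I_D = 0.334 or 0.688 mA.
The root I_D = 0.688 mA gives V_GS = 1.51 V ≤ V_t, so take I_D = 0.334 mA.
Then V_GS = 2.68 V and V_DS = V_DD − I_D(R_D+R_S) = 19 − 0.334×5.5 = 17.2 V.
Saturation requires V_DS ≥ V_GS − V_t = 0.48 V; 17.2 ≥ 0.48 ✓.

I_D ≈ 0.33 mA, V_DS ≈ 17 V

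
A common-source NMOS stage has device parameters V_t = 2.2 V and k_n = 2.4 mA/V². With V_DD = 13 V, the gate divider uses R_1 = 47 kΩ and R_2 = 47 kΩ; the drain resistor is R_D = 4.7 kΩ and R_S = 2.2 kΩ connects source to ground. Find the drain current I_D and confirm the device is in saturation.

I_D ≈ 1.5 mA

V_G = V_DD·R_2/(R_1+R_2) = 13×47/94 = 6.5 V.
Assume saturation: I_D = (k_n/2)(V_GS − V_t)² with V_GS = V_G − I_D·R_S = 6.5 − 2.2·I_D.
Substituting gives 5.81·I_D² − 23.7·I_D + 22.2 = 0, with roots I_D = 1.45 or 2.63 mA.
The root I_D = 2.63 mA gives V_GS = 0.72 V ≤ V_t, so take I_D = 1.45 mA.
Then V_GS = 3.3 V and V_DS = V_DD − I_D(R_D+R_S) = 13 − 1.45×6.9 = 2.97 V.
Saturation requires V_DS ≥ V_GS − V_t = 1.1 V; 2.97 ≥ 1.1 ✓.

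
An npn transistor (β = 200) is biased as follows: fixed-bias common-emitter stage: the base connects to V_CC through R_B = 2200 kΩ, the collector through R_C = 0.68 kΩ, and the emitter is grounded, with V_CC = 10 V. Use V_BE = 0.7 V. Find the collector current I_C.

Base loop: V_CC = I_B·R_B + V_BE, so I_B = (10 − 0.7)/2200 kΩ = 0.00423 mA.
In the active region I_C = β·I_B = 200 × 0.00423 = 0.845 mA.
Collector loop: V_CE = V_CC − I_C·R_C = 10 − 0.845×0.68 = 9.43 V.
Since V_CE = 9.43 V > V_CE(sat) ≈ 0.2 V, the transistor is in the active region as assumed.

I_C ≈ 0.85 mA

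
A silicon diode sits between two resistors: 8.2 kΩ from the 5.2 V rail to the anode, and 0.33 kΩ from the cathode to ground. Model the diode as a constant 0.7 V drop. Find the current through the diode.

I ≈ 0.53 mA

The two resistors are in series with the diode, so KVL gives 5.2 = I·8.2 + 0.7 + I·0.33.
I = (5.2 − 0.7) / (8.2 + 0.33) kΩ = 4.5 / 8.53 = 0.528 mA.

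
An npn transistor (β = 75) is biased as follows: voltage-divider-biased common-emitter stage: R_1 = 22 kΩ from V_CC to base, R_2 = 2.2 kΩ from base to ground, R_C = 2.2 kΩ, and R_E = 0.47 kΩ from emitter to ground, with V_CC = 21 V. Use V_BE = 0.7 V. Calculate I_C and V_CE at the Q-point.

Thevenize the base divider: V_Th = V_CC·R_2/(R_1+R_2) = 21×2.2/24.2 = 1.91 V, R_Th = R_1‖R_2 = 2 kΩ.
Base-emitter loop: V_Th = I_B·R_Th + V_BE + (β+1)I_B·R_E, so I_B = (1.91 − 0.7) / (2 + 76×0.47) = 0.0321 mA.
I_C = β·I_B = 75×0.0321 = 2.4 mA, and I_E = (β+1)I_B = 2.44 mA.
V_CE = V_CC − I_C·R_C − I_E·R_E = 21 − 2.4×2.2 − 2.44×0.47 = 14.6 V.
V_CE = 14.6 V > 0.2 V confirms active-region operation.

I_C ≈ 2.4 mA, V_CE ≈ 15 V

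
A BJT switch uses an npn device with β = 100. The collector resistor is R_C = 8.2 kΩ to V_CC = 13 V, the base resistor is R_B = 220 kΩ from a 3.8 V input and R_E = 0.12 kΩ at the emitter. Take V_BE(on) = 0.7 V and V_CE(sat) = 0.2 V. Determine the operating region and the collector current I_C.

active; I_C ≈ 1.3 mA

Assume active. Base-emitter loop: I_B = (V_BB − V_BE)/(R_B + (β+1)R_E) = (3.8 − 0.7)/(220 + 101×0.12) = 0.0134 mA.
I_C = β·I_B = 100×0.0134 = 1.34 mA.
V_CE = V_CC − I_C·R_C − I_E·R_E = 13 − 1.34×8.2 − 1.35×0.12 = 1.89 V > V_CE(sat), so the active-region assumption holds.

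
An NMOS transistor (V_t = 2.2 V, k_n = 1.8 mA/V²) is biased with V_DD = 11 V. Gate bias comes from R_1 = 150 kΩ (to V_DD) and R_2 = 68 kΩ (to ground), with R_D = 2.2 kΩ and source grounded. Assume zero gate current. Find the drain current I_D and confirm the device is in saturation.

I_D ≈ 1.4 mA

V_G = V_DD·R_2/(R_1+R_2) = 11×68/218 = 3.43 V. With the source grounded, V_GS = V_G = 3.43 V.
Assume saturation: I_D = (k_n/2)(V_GS − V_t)² = (1.8/2)×(3.43 − 2.2)² = 0.9×1.23² = 1.36 mA.
V_DS = V_DD − I_D·R_D = 11 − 1.36×2.2 = 8 V.
Saturation requires V_DS ≥ V_GS − V_t = 1.23 V; 8 ≥ 1.23 ✓.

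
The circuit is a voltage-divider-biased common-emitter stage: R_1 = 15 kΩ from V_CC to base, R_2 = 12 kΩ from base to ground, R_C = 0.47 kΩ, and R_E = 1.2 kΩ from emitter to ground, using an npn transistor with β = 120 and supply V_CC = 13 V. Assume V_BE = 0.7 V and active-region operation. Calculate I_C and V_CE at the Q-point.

Thevenize the base divider: V_Th = V_CC·R_2/(R_1+R_2) = 13×12/27 = 5.78 V, R_Th = R_1‖R_2 = 6.67 kΩ.
Base-emitter loop: V_Th = I_B·R_Th + V_BE + (β+1)I_B·R_E, so I_B = (5.78 − 0.7) / (6.67 + 121×1.2) = 0.0334 mA.
I_C = β·I_B = 120×0.0334 = 4.01 mA, and I_E = (β+1)I_B = 4.05 mA.
V_CE = V_CC − I_C·R_C − I_E·R_E = 13 − 4.01×0.47 − 4.05×1.2 = 6.26 V.
V_CE = 6.26 V > 0.2 V confirms active-region operation.

I_C ≈ 4 mA, V_CE ≈ 6.3 V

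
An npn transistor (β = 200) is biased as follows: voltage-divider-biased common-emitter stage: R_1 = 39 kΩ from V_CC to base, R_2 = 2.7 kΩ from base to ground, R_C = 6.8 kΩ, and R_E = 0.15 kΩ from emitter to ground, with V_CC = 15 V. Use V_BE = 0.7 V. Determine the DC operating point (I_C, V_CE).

Thevenize the base divider: V_Th = V_CC·R_2/(R_1+R_2) = 15×2.7/41.7 = 0.971 V, R_Th = R_1‖R_2 = 2.53 kΩ.
Base-emitter loop: V_Th = I_B·R_Th + V_BE + (β+1)I_B·R_E, so I_B = (0.971 − 0.7) / (2.53 + 201×0.15) = 0.0083 mA.
I_C = β·I_B = 200×0.0083 = 1.66 mA, and I_E = (β+1)I_B = 1.67 mA.
V_CE = V_CC − I_C·R_C − I_E·R_E = 15 − 1.66×6.8 − 1.67×0.15 = 3.46 V.
V_CE = 3.46 V > 0.2 V confirms active-region operation.

I_C ≈ 1.7 mA, V_CE ≈ 3.5 V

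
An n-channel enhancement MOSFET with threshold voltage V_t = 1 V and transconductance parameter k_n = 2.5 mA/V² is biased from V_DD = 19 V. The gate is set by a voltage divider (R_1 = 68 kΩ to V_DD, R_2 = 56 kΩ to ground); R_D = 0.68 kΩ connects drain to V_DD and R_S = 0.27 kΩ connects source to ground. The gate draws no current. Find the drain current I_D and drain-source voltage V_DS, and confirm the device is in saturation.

I_D ≈ 15 mA, V_DS ≈ 4.6 V

V_G = V_DD·R_2/(R_1+R_2) = 19×56/124 = 8.58 V.
Assume saturation: I_D = (k_n/2)(V_GS − V_t)² with V_GS = V_G − I_D·R_S = 8.58 − 0.27·I_D.
Substituting gives 0.0911·I_D² − 6.12·I_D + 71.8 = 0, with roots I_D = 15.2 or 52 mA.
The root I_D = 52 mA gives V_GS = -5.45 V ≤ V_t, so take I_D = 15.2 mA.
Then V_GS = 4.48 V and V_DS = V_DD − I_D(R_D+R_S) = 19 − 15.2×0.95 = 4.59 V.
Saturation requires V_DS ≥ V_GS − V_t = 3.48 V; 4.59 ≥ 3.48 ✓.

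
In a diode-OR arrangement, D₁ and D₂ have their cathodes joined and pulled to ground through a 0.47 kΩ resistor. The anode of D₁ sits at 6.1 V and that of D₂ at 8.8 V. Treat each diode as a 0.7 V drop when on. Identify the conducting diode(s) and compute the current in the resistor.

Only D₂ conducts; I_R ≈ 17 mA

Assume both conduct. Then node N would need to be at both 6.1−0.7 = 5.4 V and 8.8−0.7 = 8.1 V, which is impossible.
Assume only D₂ conducts: V_N = 8.8 − 0.7 = 8.1 V, so I_R = 8.1/0.47 = 17.2 mA.
Check D₁: its anode-to-cathode voltage is 6.1 − 8.1 = -2 V < 0.7 V, so it is off. The assumption is consistent.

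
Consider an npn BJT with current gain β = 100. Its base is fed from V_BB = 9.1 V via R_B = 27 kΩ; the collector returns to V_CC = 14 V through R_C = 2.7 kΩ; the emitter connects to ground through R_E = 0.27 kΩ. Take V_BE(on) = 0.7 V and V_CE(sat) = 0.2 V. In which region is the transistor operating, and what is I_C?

saturation; I_C ≈ 4.6 mA

Assume active: I_B = (9.1 − 0.7)/(27 + 101×0.27) = 0.155 mA, I_C = β·I_B = 15.5 mA.
Then V_CE = 14 − 15.5×2.7 − 15.6×0.27 = -32 V < 0.2 V — the active assumption fails.
Re-solve with V_CE = 0.2 V. KCL at the emitter: V_E/R_E = (V_BB−0.7−V_E)/R_B + (V_CC−0.2−V_E)/R_C, giving V_E = 1.32 V.
I_C = (V_CC − 0.2 − V_E)/R_C = (13.8 − 1.32)/2.7 = 4.62 mA.
Check: I_B = (8.4 − 1.32)/27 = 0.262 mA, and β·I_B = 26.2 mA > I_C, confirming saturation.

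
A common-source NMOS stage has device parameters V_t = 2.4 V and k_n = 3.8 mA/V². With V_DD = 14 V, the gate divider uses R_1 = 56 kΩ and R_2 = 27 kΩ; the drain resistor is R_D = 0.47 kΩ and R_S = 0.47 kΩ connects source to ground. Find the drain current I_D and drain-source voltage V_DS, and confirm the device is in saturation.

V_G = V_DD·R_2/(R_1+R_2) = 14×27/83 = 4.55 V.
Assume saturation: I_D = (k_n/2)(V_GS − V_t)² with V_GS = V_G − I_D·R_S = 4.55 − 0.47·I_D.
Substituting gives 0.42·I_D² − 4.85·I_D + 8.82 = 0, with roots I_D = 2.26 or 9.29 mA.
The root I_D = 9.29 mA gives V_GS = 0.189 V ≤ V_t, so take I_D = 2.26 mA.
Then V_GS = 3.49 V and V_DS = V_DD − I_D(R_D+R_S) = 14 − 2.26×0.94 = 11.9 V.
Saturation requires V_DS ≥ V_GS − V_t = 1.09 V; 11.9 ≥ 1.09 ✓.

I_D ≈ 2.3 mA, V_DS ≈ 12 V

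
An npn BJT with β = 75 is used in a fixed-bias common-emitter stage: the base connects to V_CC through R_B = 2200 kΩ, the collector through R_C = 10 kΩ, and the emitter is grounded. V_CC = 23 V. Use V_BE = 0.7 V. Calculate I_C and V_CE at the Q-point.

Base loop: V_CC = I_B·R_B + V_BE, so I_B = (23 − 0.7)/2200 kΩ = 0.0101 mA.
In the active region I_C = β·I_B = 75 × 0.0101 = 0.76 mA.
Collector loop: V_CE = V_CC − I_C·R_C = 23 − 0.76×10 = 15.4 V.
Since V_CE = 15.4 V > V_CE(sat) ≈ 0.2 V, the transistor is in the active region as assumed.

I_C ≈ 0.76 mA, V_CE ≈ 15 V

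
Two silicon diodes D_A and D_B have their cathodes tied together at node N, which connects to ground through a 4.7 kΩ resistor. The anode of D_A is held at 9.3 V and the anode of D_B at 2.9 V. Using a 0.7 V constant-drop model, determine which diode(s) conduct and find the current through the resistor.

Only D_A conducts; I_R ≈ 1.8 mA

Assume both conduct. Then node N would need to be at both 9.3−0.7 = 8.6 V and 2.9−0.7 = 2.2 V, which is impossible.
Assume only D_A conducts: V_N = 9.3 − 0.7 = 8.6 V, so I_R = 8.6/4.7 = 1.83 mA.
Check D_B: its anode-to-cathode voltage is 2.9 − 8.6 = -5.7 V < 0.7 V, so it is off. The assumption is consistent.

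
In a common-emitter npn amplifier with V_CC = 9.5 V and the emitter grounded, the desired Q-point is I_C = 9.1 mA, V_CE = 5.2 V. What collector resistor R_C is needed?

Collector loop: V_CC = I_C·R_C + V_CE.
R_C = (V_CC − V_CE)/I_C = (9.5 − 5.2)/9.1 = 0.473 kΩ.

R_C ≈ 0.47 kΩ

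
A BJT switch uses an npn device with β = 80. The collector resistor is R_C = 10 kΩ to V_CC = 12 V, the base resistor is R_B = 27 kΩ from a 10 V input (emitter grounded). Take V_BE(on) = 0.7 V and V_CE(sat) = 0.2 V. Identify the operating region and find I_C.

saturation; I_C ≈ 1.2 mA

Assume active: I_B = (10 − 0.7)/27 = 0.344 mA, giving I_C = β·I_B = 27.6 mA.
But then V_CE = 12 − 27.6×10 = -264 V < V_CE(sat) = 0.2 V — impossible in the active region.
So the transistor is saturated. With V_CE = 0.2 V, I_C = (V_CC − 0.2)/R_C = 11.8/10 = 1.18 mA.
Check: β·I_B = 27.6 mA > I_C = 1.18 mA, confirming saturation.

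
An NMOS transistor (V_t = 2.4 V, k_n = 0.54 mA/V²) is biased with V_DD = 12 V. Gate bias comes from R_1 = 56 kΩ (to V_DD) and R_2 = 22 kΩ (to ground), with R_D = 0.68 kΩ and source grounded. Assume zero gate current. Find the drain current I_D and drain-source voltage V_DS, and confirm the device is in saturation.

V_G = V_DD·R_2/(R_1+R_2) = 12×22/78 = 3.38 V. With the source grounded, V_GS = V_G = 3.38 V.
Assume saturation: I_D = (k_n/2)(V_GS − V_t)² = (0.54/2)×(3.38 − 2.4)² = 0.27×0.985² = 0.262 mA.
V_DS = V_DD − I_D·R_D = 12 − 0.262×0.68 = 11.8 V.
Saturation requires V_DS ≥ V_GS − V_t = 0.985 V; 11.8 ≥ 0.985 ✓.

I_D ≈ 0.26 mA, V_DS ≈ 12 V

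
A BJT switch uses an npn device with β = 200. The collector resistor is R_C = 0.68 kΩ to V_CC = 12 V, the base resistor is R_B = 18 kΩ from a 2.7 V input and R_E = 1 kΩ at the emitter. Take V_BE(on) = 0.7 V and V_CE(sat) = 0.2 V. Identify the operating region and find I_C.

Assume active. Base-emitter loop: I_B = (V_BB − V_BE)/(R_B + (β+1)R_E) = (2.7 − 0.7)/(18 + 201×1) = 0.00913 mA.
I_C = β·I_B = 200×0.00913 = 1.83 mA.
V_CE = V_CC − I_C·R_C − I_E·R_E = 12 − 1.83×0.68 − 1.84×1 = 8.92 V > V_CE(sat), so the active-region assumption holds.

active; I_C ≈ 1.8 mA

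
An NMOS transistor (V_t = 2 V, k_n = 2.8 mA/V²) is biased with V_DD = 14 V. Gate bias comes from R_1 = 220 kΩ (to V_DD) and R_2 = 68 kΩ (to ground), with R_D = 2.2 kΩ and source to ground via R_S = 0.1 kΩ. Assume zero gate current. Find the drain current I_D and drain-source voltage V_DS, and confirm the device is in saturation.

V_G = V_DD·R_2/(R_1+R_2) = 14×68/288 = 3.31 V.
Assume saturation: I_D = (k_n/2)(V_GS − V_t)² with V_GS = V_G − I_D·R_S = 3.31 − 0.1·I_D.
Substituting gives 0.014·I_D² − 1.37·I_D + 2.39 = 0, with roots I_D = 1.78 or 95.8 mA.
The root I_D = 95.8 mA gives V_GS = -6.27 V ≤ V_t, so take I_D = 1.78 mA.
Then V_GS = 3.13 V and V_DS = V_DD − I_D(R_D+R_S) = 14 − 1.78×2.3 = 9.91 V.
Saturation requires V_DS ≥ V_GS − V_t = 1.13 V; 9.91 ≥ 1.13 ✓.

I_D ≈ 1.8 mA, V_DS ≈ 9.9 V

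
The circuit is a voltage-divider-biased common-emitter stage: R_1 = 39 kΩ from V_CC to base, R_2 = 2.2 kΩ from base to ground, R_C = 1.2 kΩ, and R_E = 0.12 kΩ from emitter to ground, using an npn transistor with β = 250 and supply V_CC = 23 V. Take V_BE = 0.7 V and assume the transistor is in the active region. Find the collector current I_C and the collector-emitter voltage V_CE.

I_C ≈ 4.1 mA, V_CE ≈ 18 V

Thevenize the base divider: V_Th = V_CC·R_2/(R_1+R_2) = 23×2.2/41.2 = 1.23 V, R_Th = R_1‖R_2 = 2.08 kΩ.
Base-emitter loop: V_Th = I_B·R_Th + V_BE + (β+1)I_B·R_E, so I_B = (1.23 − 0.7) / (2.08 + 251×0.12) = 0.0164 mA.
I_C = β·I_B = 250×0.0164 = 4.1 mA, and I_E = (β+1)I_B = 4.12 mA.
V_CE = V_CC − I_C·R_C − I_E·R_E = 23 − 4.1×1.2 − 4.12×0.12 = 17.6 V.
V_CE = 17.6 V > 0.2 V confirms active-region operation.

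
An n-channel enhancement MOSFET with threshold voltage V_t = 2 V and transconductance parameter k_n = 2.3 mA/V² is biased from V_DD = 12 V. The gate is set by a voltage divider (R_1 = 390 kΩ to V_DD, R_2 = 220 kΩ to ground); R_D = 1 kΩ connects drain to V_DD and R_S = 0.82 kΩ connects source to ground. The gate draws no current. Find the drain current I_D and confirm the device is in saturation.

V_G = V_DD·R_2/(R_1+R_2) = 12×220/610 = 4.33 V.
Assume saturation: I_D = (k_n/2)(V_GS − V_t)² with V_GS = V_G − I_D·R_S = 4.33 − 0.82·I_D.
Substituting gives 0.773·I_D² − 5.39·I_D + 6.23 = 0, with roots I_D = 1.46 or 5.51 mA.
The root I_D = 5.51 mA gives V_GS = -0.188 V ≤ V_t, so take I_D = 1.46 mA.
Then V_GS = 3.13 V and V_DS = V_DD − I_D(R_D+R_S) = 12 − 1.46×1.82 = 9.34 V.
Saturation requires V_DS ≥ V_GS − V_t = 1.13 V; 9.34 ≥ 1.13 ✓.

I_D ≈ 1.5 mA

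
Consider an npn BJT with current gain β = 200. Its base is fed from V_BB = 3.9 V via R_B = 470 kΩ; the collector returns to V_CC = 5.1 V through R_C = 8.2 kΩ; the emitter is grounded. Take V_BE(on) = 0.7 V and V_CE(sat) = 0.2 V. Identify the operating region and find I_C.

Assume active: I_B = (3.9 − 0.7)/470 = 0.00681 mA, giving I_C = β·I_B = 1.36 mA.
But then V_CE = 5.1 − 1.36×8.2 = -6.07 V < V_CE(sat) = 0.2 V — impossible in the active region.
So the transistor is saturated. With V_CE = 0.2 V, I_C = (V_CC − 0.2)/R_C = 4.9/8.2 = 0.598 mA.
Check: β·I_B = 1.36 mA > I_C = 0.598 mA, confirming saturation.

saturation; I_C ≈ 0.6 mA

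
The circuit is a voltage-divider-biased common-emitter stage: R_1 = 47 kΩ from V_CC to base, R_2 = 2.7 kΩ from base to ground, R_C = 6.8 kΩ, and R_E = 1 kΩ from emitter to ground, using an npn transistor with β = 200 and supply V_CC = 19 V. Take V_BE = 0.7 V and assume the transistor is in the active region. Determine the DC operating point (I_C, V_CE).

I_C ≈ 0.33 mA, V_CE ≈ 16 V

Thevenize the base divider: V_Th = V_CC·R_2/(R_1+R_2) = 19×2.7/49.7 = 1.03 V, R_Th = R_1‖R_2 = 2.55 kΩ.
Base-emitter loop: V_Th = I_B·R_Th + V_BE + (β+1)I_B·R_E, so I_B = (1.03 − 0.7) / (2.55 + 201×1) = 0.00163 mA.
I_C = β·I_B = 200×0.00163 = 0.326 mA, and I_E = (β+1)I_B = 0.328 mA.
V_CE = V_CC − I_C·R_C − I_E·R_E = 19 − 0.326×6.8 − 0.328×1 = 16.5 V.
V_CE = 16.5 V > 0.2 V confirms active-region operation.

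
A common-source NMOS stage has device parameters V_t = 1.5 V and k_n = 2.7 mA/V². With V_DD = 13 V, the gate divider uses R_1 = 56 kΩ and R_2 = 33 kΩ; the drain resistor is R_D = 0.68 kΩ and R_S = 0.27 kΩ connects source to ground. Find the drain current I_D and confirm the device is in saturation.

V_G = V_DD·R_2/(R_1+R_2) = 13×33/89 = 4.82 V.
Assume saturation: I_D = (k_n/2)(V_GS − V_t)² with V_GS = V_G − I_D·R_S = 4.82 − 0.27·I_D.
Substituting gives 0.0984·I_D² − 3.42·I_D + 14.9 = 0, with roots I_D = 5.1 or 29.7 mA.
The root I_D = 29.7 mA gives V_GS = -3.19 V ≤ V_t, so take I_D = 5.1 mA.
Then V_GS = 3.44 V and V_DS = V_DD − I_D(R_D+R_S) = 13 − 5.1×0.95 = 8.16 V.
Saturation requires V_DS ≥ V_GS − V_t = 1.94 V; 8.16 ≥ 1.94 ✓.

I_D ≈ 5.1 mA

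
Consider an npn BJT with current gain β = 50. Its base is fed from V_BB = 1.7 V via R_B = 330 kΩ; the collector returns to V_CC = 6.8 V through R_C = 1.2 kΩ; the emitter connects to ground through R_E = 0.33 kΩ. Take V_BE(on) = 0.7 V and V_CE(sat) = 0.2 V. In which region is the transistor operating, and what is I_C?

active; I_C ≈ 0.14 mA

Assume active. Base-emitter loop: I_B = (V_BB − V_BE)/(R_B + (β+1)R_E) = (1.7 − 0.7)/(330 + 51×0.33) = 0.00288 mA.
I_C = β·I_B = 50×0.00288 = 0.144 mA.
V_CE = V_CC − I_C·R_C − I_E·R_E = 6.8 − 0.144×1.2 − 0.147×0.33 = 6.58 V > V_CE(sat), so the active-region assumption holds.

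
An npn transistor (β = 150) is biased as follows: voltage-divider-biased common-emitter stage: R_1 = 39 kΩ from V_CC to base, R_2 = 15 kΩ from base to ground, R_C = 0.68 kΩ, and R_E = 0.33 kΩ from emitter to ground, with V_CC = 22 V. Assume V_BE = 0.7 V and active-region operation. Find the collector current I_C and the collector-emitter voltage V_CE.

Thevenize the base divider: V_Th = V_CC·R_2/(R_1+R_2) = 22×15/54 = 6.11 V, R_Th = R_1‖R_2 = 10.8 kΩ.
Base-emitter loop: V_Th = I_B·R_Th + V_BE + (β+1)I_B·R_E, so I_B = (6.11 − 0.7) / (10.8 + 151×0.33) = 0.0892 mA.
I_C = β·I_B = 150×0.0892 = 13.4 mA, and I_E = (β+1)I_B = 13.5 mA.
V_CE = V_CC − I_C·R_C − I_E·R_E = 22 − 13.4×0.68 − 13.5×0.33 = 8.46 V.
V_CE = 8.46 V > 0.2 V confirms active-region operation.

I_C ≈ 13 mA, V_CE ≈ 8.5 V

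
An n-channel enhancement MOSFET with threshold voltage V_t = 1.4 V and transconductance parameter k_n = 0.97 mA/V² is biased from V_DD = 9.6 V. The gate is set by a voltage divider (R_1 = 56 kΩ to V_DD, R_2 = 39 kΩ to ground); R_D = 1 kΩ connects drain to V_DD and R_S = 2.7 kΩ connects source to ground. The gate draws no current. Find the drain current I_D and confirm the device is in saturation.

V_G = V_DD·R_2/(R_1+R_2) = 9.6×39/95 = 3.94 V.
Assume saturation: I_D = (k_n/2)(V_GS − V_t)² with V_GS = V_G − I_D·R_S = 3.94 − 2.7·I_D.
Substituting gives 3.54·I_D² − 7.66·I_D + 3.13 = 0, with roots I_D = 0.548 or 1.62 mA.
The root I_D = 1.62 mA gives V_GS = -0.426 V ≤ V_t, so take I_D = 0.548 mA.
Then V_GS = 2.46 V and V_DS = V_DD − I_D(R_D+R_S) = 9.6 − 0.548×3.7 = 7.57 V.
Saturation requires V_DS ≥ V_GS − V_t = 1.06 V; 7.57 ≥ 1.06 ✓.

I_D ≈ 0.55 mA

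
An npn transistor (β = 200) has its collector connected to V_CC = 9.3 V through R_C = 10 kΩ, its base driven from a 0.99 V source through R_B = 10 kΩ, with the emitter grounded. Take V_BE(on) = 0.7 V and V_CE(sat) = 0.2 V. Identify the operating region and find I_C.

saturation; I_C ≈ 0.91 mA

Assume active: I_B = (0.99 − 0.7)/10 = 0.029 mA, giving I_C = β·I_B = 5.8 mA.
But then V_CE = 9.3 − 5.8×10 = -48.7 V < V_CE(sat) = 0.2 V — impossible in the active region.
So the transistor is saturated. With V_CE = 0.2 V, I_C = (V_CC − 0.2)/R_C = 9.1/10 = 0.91 mA.
Check: β·I_B = 5.8 mA > I_C = 0.91 mA, confirming saturation.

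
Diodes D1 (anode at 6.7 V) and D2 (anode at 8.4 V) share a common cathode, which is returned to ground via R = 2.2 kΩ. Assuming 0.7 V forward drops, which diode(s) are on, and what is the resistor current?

Only D2 conducts; I_R ≈ 3.5 mA

Assume both conduct. Then node N would need to be at both 6.7−0.7 = 6 V and 8.4−0.7 = 7.7 V, which is impossible.
Assume only D2 conducts: V_N = 8.4 − 0.7 = 7.7 V, so I_R = 7.7/2.2 = 3.5 mA.
Check D1: its anode-to-cathode voltage is 6.7 − 7.7 = -1 V < 0.7 V, so it is off. The assumption is consistent.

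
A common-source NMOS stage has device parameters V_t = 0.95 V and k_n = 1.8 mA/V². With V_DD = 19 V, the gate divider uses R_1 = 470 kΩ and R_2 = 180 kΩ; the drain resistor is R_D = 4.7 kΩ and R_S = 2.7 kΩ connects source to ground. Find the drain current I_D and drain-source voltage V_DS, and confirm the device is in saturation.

I_D ≈ 1.2 mA, V_DS ≈ 10 V

V_G = V_DD·R_2/(R_1+R_2) = 19×180/650 = 5.26 V.
Assume saturation: I_D = (k_n/2)(V_GS − V_t)² with V_GS = V_G − I_D·R_S = 5.26 − 2.7·I_D.
Substituting gives 6.56·I_D² − 22·I_D + 16.7 = 0, with roots I_D = 1.17 or 2.17 mA.
The root I_D = 2.17 mA gives V_GS = -0.604 V ≤ V_t, so take I_D = 1.17 mA.
Then V_GS = 2.09 V and V_DS = V_DD − I_D(R_D+R_S) = 19 − 1.17×7.4 = 10.3 V.
Saturation requires V_DS ≥ V_GS − V_t = 1.14 V; 10.3 ≥ 1.14 ✓.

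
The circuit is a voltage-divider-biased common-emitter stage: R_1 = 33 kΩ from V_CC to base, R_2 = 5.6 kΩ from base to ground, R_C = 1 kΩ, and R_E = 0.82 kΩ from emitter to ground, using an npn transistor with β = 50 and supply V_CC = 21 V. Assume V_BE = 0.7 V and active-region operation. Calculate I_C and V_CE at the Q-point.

Thevenize the base divider: V_Th = V_CC·R_2/(R_1+R_2) = 21×5.6/38.6 = 3.05 V, R_Th = R_1‖R_2 = 4.79 kΩ.
Base-emitter loop: V_Th = I_B·R_Th + V_BE + (β+1)I_B·R_E, so I_B = (3.05 − 0.7) / (4.79 + 51×0.82) = 0.0503 mA.
I_C = β·I_B = 50×0.0503 = 2.52 mA, and I_E = (β+1)I_B = 2.57 mA.
V_CE = V_CC − I_C·R_C − I_E·R_E = 21 − 2.52×1 − 2.57×0.82 = 16.4 V.
V_CE = 16.4 V > 0.2 V confirms active-region operation.

I_C ≈ 2.5 mA, V_CE ≈ 16 V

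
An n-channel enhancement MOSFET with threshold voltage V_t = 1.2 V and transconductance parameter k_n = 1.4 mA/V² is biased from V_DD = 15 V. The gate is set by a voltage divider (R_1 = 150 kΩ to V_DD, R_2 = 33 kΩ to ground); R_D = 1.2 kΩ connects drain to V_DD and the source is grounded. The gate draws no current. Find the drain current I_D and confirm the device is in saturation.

I_D ≈ 1.6 mA

V_G = V_DD·R_2/(R_1+R_2) = 15×33/183 = 2.7 V. With the source grounded, V_GS = V_G = 2.7 V.
Assume saturation: I_D = (k_n/2)(V_GS − V_t)² = (1.4/2)×(2.7 − 1.2)² = 0.7×1.5² = 1.59 mA.
V_DS = V_DD − I_D·R_D = 15 − 1.59×1.2 = 13.1 V.
Saturation requires V_DS ≥ V_GS − V_t = 1.5 V; 13.1 ≥ 1.5 ✓.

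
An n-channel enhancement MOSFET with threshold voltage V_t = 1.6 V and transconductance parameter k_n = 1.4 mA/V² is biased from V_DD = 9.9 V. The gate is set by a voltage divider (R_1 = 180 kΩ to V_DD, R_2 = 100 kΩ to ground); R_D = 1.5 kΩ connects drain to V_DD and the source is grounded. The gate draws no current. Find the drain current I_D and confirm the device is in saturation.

I_D ≈ 2.6 mA

V_G = V_DD·R_2/(R_1+R_2) = 9.9×100/280 = 3.54 V. With the source grounded, V_GS = V_G = 3.54 V.
Assume saturation: I_D = (k_n/2)(V_GS − V_t)² = (1.4/2)×(3.54 − 1.6)² = 0.7×1.94² = 2.62 mA.
V_DS = V_DD − I_D·R_D = 9.9 − 2.62×1.5 = 5.97 V.
Saturation requires V_DS ≥ V_GS − V_t = 1.94 V; 5.97 ≥ 1.94 ✓.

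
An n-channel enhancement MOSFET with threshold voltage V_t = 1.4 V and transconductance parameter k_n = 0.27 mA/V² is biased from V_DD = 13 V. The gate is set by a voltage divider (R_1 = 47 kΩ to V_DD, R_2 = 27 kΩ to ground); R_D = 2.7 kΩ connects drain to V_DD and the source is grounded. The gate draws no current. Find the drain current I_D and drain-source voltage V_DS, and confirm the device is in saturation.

V_G = V_DD·R_2/(R_1+R_2) = 13×27/74 = 4.74 V. With the source grounded, V_GS = V_G = 4.74 V.
Assume saturation: I_D = (k_n/2)(V_GS − V_t)² = (0.27/2)×(4.74 − 1.4)² = 0.135×3.34² = 1.51 mA.
V_DS = V_DD − I_D·R_D = 13 − 1.51×2.7 = 8.93 V.
Saturation requires V_DS ≥ V_GS − V_t = 3.34 V; 8.93 ≥ 3.34 ✓.

I_D ≈ 1.5 mA, V_DS ≈ 8.9 V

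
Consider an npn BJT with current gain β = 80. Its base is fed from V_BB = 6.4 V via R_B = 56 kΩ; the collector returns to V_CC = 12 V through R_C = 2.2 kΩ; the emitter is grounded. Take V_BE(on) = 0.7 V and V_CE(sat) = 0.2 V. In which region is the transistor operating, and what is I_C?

saturation; I_C ≈ 5.4 mA

Assume active: I_B = (6.4 − 0.7)/56 = 0.102 mA, giving I_C = β·I_B = 8.14 mA.
But then V_CE = 12 − 8.14×2.2 = -5.91 V < V_CE(sat) = 0.2 V — impossible in the active region.
So the transistor is saturated. With V_CE = 0.2 V, I_C = (V_CC − 0.2)/R_C = 11.8/2.2 = 5.36 mA.
Check: β·I_B = 8.14 mA > I_C = 5.36 mA, confirming saturation.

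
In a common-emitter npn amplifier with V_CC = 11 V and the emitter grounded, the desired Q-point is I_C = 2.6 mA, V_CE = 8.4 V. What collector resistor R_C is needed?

Collector loop: V_CC = I_C·R_C + V_CE.
R_C = (V_CC − V_CE)/I_C = (11 − 8.4)/2.6 = 1 kΩ.

R_C ≈ 1 kΩ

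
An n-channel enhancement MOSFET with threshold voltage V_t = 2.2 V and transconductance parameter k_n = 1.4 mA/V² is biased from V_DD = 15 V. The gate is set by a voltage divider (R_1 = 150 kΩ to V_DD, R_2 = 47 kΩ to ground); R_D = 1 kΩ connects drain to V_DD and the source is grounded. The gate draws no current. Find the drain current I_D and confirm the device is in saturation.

V_G = V_DD·R_2/(R_1+R_2) = 15×47/197 = 3.58 V. With the source grounded, V_GS = V_G = 3.58 V.
Assume saturation: I_D = (k_n/2)(V_GS − V_t)² = (1.4/2)×(3.58 − 2.2)² = 0.7×1.38² = 1.33 mA.
V_DS = V_DD − I_D·R_D = 15 − 1.33×1 = 13.7 V.
Saturation requires V_DS ≥ V_GS − V_t = 1.38 V; 13.7 ≥ 1.38 ✓.

I_D ≈ 1.3 mA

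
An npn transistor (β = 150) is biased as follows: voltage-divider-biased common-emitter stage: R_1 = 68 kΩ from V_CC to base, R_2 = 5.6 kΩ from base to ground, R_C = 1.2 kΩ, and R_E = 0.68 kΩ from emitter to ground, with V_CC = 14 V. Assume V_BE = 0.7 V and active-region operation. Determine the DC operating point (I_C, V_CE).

Thevenize the base divider: V_Th = V_CC·R_2/(R_1+R_2) = 14×5.6/73.6 = 1.07 V, R_Th = R_1‖R_2 = 5.17 kΩ.
Base-emitter loop: V_Th = I_B·R_Th + V_BE + (β+1)I_B·R_E, so I_B = (1.07 − 0.7) / (5.17 + 151×0.68) = 0.00339 mA.
I_C = β·I_B = 150×0.00339 = 0.508 mA, and I_E = (β+1)I_B = 0.511 mA.
V_CE = V_CC − I_C·R_C − I_E·R_E = 14 − 0.508×1.2 − 0.511×0.68 = 13 V.
V_CE = 13 V > 0.2 V confirms active-region operation.

I_C ≈ 0.51 mA, V_CE ≈ 13 V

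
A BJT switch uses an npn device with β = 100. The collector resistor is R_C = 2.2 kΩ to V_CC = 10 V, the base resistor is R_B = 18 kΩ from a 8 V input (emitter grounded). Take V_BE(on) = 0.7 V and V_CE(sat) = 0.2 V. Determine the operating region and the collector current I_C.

saturation; I_C ≈ 4.5 mA

Assume active: I_B = (8 − 0.7)/18 = 0.406 mA, giving I_C = β·I_B = 40.6 mA.
But then V_CE = 10 − 40.6×2.2 = -79.2 V < V_CE(sat) = 0.2 V — impossible in the active region.
So the transistor is saturated. With V_CE = 0.2 V, I_C = (V_CC − 0.2)/R_C = 9.8/2.2 = 4.45 mA.
Check: β·I_B = 40.6 mA > I_C = 4.45 mA, confirming saturation.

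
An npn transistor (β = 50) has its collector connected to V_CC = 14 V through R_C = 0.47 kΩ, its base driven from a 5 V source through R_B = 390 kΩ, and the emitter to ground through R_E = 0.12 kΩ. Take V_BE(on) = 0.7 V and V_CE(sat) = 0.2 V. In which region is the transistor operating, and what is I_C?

active; I_C ≈ 0.54 mA

Assume active. Base-emitter loop: I_B = (V_BB − V_BE)/(R_B + (β+1)R_E) = (5 − 0.7)/(390 + 51×0.12) = 0.0109 mA.
I_C = β·I_B = 50×0.0109 = 0.543 mA.
V_CE = V_CC − I_C·R_C − I_E·R_E = 14 − 0.543×0.47 − 0.554×0.12 = 13.7 V > V_CE(sat), so the active-region assumption holds.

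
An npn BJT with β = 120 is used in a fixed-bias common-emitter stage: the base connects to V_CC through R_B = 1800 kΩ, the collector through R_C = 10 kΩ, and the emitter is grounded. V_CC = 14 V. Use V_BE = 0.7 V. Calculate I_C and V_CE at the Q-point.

Base loop: V_CC = I_B·R_B + V_BE, so I_B = (14 − 0.7)/1800 kΩ = 0.00739 mA.
In the active region I_C = β·I_B = 120 × 0.00739 = 0.887 mA.
Collector loop: V_CE = V_CC − I_C·R_C = 14 − 0.887×10 = 5.13 V.
Since V_CE = 5.13 V > V_CE(sat) ≈ 0.2 V, the transistor is in the active region as assumed.

I_C ≈ 0.89 mA, V_CE ≈ 5.1 V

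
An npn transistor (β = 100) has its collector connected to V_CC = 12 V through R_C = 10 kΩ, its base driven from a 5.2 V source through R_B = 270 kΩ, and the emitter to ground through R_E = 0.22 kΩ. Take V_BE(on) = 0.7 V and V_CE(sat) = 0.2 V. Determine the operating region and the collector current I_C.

saturation; I_C ≈ 1.2 mA

Assume active: I_B = (5.2 − 0.7)/(270 + 101×0.22) = 0.0154 mA, I_C = β·I_B = 1.54 mA.
Then V_CE = 12 − 1.54×10 − 1.56×0.22 = -3.74 V < 0.2 V — the active assumption fails.
Re-solve with V_CE = 0.2 V. KCL at the emitter: V_E/R_E = (V_BB−0.7−V_E)/R_B + (V_CC−0.2−V_E)/R_C, giving V_E = 0.257 V.
I_C = (V_CC − 0.2 − V_E)/R_C = (11.8 − 0.257)/10 = 1.15 mA.
Check: I_B = (4.5 − 0.257)/270 = 0.0157 mA, and β·I_B = 1.57 mA > I_C, confirming saturation.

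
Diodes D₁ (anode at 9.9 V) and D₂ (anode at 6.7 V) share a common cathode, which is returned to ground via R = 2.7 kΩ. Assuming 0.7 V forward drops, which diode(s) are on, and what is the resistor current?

Only D₁ conducts; I_R ≈ 3.4 mA

Assume both conduct. Then node N would need to be at both 9.9−0.7 = 9.2 V and 6.7−0.7 = 6 V, which is impossible.
Assume only D₁ conducts: V_N = 9.9 − 0.7 = 9.2 V, so I_R = 9.2/2.7 = 3.41 mA.
Check D₂: its anode-to-cathode voltage is 6.7 − 9.2 = -2.5 V < 0.7 V, so it is off. The assumption is consistent.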